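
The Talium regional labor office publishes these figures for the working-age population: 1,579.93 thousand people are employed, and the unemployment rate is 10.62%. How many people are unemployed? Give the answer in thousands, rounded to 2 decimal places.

About 187.72 thousand are unemployed.

Let U be the number unemployed. The labor force is E + U, and U/(E+U) = 0.1062.
So U = 0.1062 × 1,579.93 / (1 − 0.1062) = 167.7886 / 0.8938 ≈ 187.72 thousand.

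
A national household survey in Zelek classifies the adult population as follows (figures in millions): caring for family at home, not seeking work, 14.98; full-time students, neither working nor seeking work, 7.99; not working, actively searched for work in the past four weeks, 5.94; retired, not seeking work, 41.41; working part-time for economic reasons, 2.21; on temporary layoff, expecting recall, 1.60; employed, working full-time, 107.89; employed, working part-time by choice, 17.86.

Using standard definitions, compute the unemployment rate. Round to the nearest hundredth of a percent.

Unemployment rate ≈ 5.56%.

Employed = 2.21 + 107.89 + 17.86 = 127.96 million (anyone who worked, including part-time for economic reasons, counts as employed).
Unemployed = 5.94 + 1.60 = 7.54 million (jobless and actively searching, or on temporary layoff).
Labor force = 127.96 + 7.54 = 135.50 million.
Unemployment rate = 7.54 / 135.50 = 5.56%.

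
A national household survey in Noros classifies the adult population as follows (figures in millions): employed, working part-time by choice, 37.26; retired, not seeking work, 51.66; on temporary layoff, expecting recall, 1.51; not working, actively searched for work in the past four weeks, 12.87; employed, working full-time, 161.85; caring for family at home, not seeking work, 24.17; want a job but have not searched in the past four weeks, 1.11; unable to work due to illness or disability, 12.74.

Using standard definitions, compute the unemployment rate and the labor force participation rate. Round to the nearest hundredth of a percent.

Unemployment rate ≈ 6.74%; labor force participation rate ≈ 70.42%.

Employed = 37.26 + 161.85 = 199.11 million.
Unemployed = 1.51 + 12.87 = 14.38 million (jobless and actively searching, or on temporary layoff).
Labor force = 199.11 + 14.38 = 213.49 million.
Not in labor force = 51.66 + 24.17 + 1.11 + 12.74 = 89.68 million (those not working and not actively searching are outside the labor force — including those who want a job but have given up searching).
Civilian working-age population = 213.49 + 89.68 = 303.17 million.
Unemployment rate = 14.38 / 213.49 = 6.74%.
Labor force participation rate = 213.49 / 303.17 = 70.42%.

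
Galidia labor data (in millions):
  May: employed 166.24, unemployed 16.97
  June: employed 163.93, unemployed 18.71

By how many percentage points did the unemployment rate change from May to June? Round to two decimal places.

May: labor force = 166.24 + 16.97 = 183.21; u = 16.97/183.21 = 9.26%.
June: labor force = 163.93 + 18.71 = 182.64; u = 18.71/182.64 = 10.24%.
Change = 10.24% − 9.26% = +0.98 pp.

The unemployment rate changed by +0.98 percentage points.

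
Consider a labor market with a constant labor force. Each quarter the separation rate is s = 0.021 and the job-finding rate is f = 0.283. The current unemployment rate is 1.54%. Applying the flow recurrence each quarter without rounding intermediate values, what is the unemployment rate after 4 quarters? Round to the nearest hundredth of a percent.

With a fixed labor force, u_{t+1} = u_t + s·(1−u_t) − f·u_t = u_t·(1−s−f) + s.
Here 1−s−f = 0.696 and s = 0.021.
u_1 = 0.015400 × 0.696 + 0.021 = 0.031718.
u_2 = 0.031718 × 0.696 + 0.021 = 0.043076.
u_3 = 0.043076 × 0.696 + 0.021 = 0.050981.
u_4 = 0.050981 × 0.696 + 0.021 = 0.056483.

Unemployment rate after four quarters ≈ 5.65%.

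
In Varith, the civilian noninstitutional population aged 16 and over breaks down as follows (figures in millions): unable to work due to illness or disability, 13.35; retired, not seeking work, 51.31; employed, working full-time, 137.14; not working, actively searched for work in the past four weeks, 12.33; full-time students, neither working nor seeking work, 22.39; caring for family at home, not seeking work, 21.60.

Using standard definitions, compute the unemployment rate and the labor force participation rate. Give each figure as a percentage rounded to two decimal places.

Unemployment rate ≈ 8.25%; labor force participation rate ≈ 57.91%.

Employed = 137.14 million.
Unemployed = 12.33 million.
Labor force = 137.14 + 12.33 = 149.47 million.
Not in labor force = 13.35 + 51.31 + 22.39 + 21.60 = 108.65 million (those not working and not actively searching are outside the labor force).
Civilian working-age population = 149.47 + 108.65 = 258.12 million.
Unemployment rate = 12.33 / 149.47 = 8.25%.
Labor force participation rate = 149.47 / 258.12 = 57.91%.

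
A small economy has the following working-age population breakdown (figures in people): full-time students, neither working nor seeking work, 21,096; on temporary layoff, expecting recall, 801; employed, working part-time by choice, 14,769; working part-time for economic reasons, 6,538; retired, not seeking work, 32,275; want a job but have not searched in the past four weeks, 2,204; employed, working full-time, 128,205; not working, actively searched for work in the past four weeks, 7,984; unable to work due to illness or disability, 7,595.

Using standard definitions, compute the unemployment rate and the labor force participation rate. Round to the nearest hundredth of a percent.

Unemployment rate ≈ 5.55%; labor force participation rate ≈ 71.48%.

Employed = 14,769 + 6,538 + 128,205 = 149,512 (anyone who worked, including part-time for economic reasons, counts as employed).
Unemployed = 801 + 7,984 = 8,785 (jobless and actively searching, or on temporary layoff).
Labor force = 149,512 + 8,785 = 158,297.
Not in labor force = 21,096 + 32,275 + 2,204 + 7,595 = 63,170 (those not working and not actively searching are outside the labor force — including those who want a job but have given up searching).
Civilian working-age population = 158,297 + 63,170 = 221,467.
Unemployment rate = 8,785 / 158,297 = 5.55%.
Labor force participation rate = 158,297 / 221,467 = 71.48%.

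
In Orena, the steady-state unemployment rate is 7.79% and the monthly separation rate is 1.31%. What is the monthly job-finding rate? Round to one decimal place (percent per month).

From u* = s/(s+f): f = s·(1−u)/u.
f = 1.31 × (1 − 0.0779) / 0.0779 = 1.2080 / 0.0779 ≈ 15.5% per month.

Job-finding rate ≈ 15.5% per month.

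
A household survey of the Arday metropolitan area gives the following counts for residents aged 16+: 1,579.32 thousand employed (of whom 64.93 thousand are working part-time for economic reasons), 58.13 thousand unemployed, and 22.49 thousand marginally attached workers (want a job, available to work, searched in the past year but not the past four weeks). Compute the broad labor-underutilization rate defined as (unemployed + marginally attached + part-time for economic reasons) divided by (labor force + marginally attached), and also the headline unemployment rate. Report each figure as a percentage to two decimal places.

Broad underutilization rate ≈ 8.77%; headline unemployment rate ≈ 3.55%.

Labor force = 1,579.32 + 58.13 = 1,637.45 thousand.
Numerator = 58.13 + 22.49 + 64.93 = 145.55 thousand.
Denominator = 1,637.45 + 22.49 = 1,659.94 thousand.
Broad rate = 145.55 / 1,659.94 = 8.77%.
Headline unemployment rate = 58.13 / 1,637.45 = 3.55%.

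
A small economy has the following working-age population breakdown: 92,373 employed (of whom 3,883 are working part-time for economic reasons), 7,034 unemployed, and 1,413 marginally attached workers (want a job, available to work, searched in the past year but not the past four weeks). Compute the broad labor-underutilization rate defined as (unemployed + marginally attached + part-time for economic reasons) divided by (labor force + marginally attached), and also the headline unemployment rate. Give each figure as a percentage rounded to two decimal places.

Broad underutilization rate ≈ 12.23%; headline unemployment rate ≈ 7.08%.

Labor force = 92,373 + 7,034 = 99,407.
Numerator = 7,034 + 1,413 + 3,883 = 12,330.
Denominator = 99,407 + 1,413 = 100,820.
Broad rate = 12,330 / 100,820 = 12.23%.
Headline unemployment rate = 7,034 / 99,407 = 7.08%.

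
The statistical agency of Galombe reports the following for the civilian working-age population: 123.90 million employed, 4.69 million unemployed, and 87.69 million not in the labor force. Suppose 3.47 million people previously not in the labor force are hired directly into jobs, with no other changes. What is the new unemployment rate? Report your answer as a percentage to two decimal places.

New unemployment rate ≈ 3.55%.

Initially, labor force = 123.90 + 4.69 = 128.59 million, so u = 4.69/128.59 = 3.65%.
After the change, employed and labor force both rise by 3.47; unemployed unchanged → E = 127.37, U = 4.69, labor force = 132.06 million.
New unemployment rate = 4.69 / 132.06 = 3.55%.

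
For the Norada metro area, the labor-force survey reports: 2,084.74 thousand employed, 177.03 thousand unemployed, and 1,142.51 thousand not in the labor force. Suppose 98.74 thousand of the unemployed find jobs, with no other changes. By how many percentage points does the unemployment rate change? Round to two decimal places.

Initially, labor force = 2,084.74 + 177.03 = 2,261.77 thousand, so u = 177.03/2,261.77 = 7.83%.
After the change, unemployed falls and employed rises by 98.74; labor force unchanged → E = 2,183.48, U = 78.29, labor force = 2,261.77 thousand.
New unemployment rate = 78.29 / 2,261.77 = 3.46%.
Change = 3.46% − 7.83% = −4.37 percentage points.

The unemployment rate changes by −4.37 percentage points.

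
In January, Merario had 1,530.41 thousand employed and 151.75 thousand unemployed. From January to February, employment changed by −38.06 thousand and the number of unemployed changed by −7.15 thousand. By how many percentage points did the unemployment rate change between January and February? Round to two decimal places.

January: labor force = 1,530.41 + 151.75 = 1,682.16; u = 151.75/1,682.16 = 9.02%.
February: labor force = 1,492.35 + 144.60 = 1,636.95; u = 144.60/1,636.95 = 8.83%.
Change = 8.83% − 9.02% = −0.19 pp.

The unemployment rate changed by −0.19 percentage points.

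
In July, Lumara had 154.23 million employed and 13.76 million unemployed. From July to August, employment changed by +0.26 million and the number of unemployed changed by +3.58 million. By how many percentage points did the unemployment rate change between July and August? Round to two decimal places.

July: labor force = 154.23 + 13.76 = 167.99; u = 13.76/167.99 = 8.19%.
August: labor force = 154.49 + 17.34 = 171.83; u = 17.34/171.83 = 10.09%.
Change = 10.09% − 8.19% = +1.90 pp.

The unemployment rate changed by +1.90 percentage points.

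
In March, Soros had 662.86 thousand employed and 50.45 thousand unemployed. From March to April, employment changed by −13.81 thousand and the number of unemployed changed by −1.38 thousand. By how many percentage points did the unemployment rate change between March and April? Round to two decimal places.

The unemployment rate changed by −0.04 percentage points.

March: labor force = 662.86 + 50.45 = 713.31; u = 50.45/713.31 = 7.07%.
April: labor force = 649.05 + 49.07 = 698.12; u = 49.07/698.12 = 7.03%.
Change = 7.03% − 7.07% = −0.04 pp.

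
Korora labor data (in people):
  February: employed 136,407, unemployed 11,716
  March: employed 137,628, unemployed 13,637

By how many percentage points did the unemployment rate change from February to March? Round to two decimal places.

The unemployment rate changed by +1.11 percentage points.

February: labor force = 136,407 + 11,716 = 148,123; u = 11,716/148,123 = 7.91%.
March: labor force = 137,628 + 13,637 = 151,265; u = 13,637/151,265 = 9.02%.
Change = 9.02% − 7.91% = +1.11 pp.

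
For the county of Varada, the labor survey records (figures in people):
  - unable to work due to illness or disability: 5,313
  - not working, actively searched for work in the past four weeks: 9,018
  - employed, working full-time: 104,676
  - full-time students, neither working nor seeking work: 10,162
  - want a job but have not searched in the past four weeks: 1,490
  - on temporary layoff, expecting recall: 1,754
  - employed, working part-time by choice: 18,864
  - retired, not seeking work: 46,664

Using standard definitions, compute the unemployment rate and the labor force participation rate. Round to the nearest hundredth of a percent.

Unemployment rate ≈ 8.02%; labor force participation rate ≈ 67.85%.

Employed = 104,676 + 18,864 = 123,540.
Unemployed = 9,018 + 1,754 = 10,772 (jobless and actively searching, or on temporary layoff).
Labor force = 123,540 + 10,772 = 134,312.
Not in labor force = 5,313 + 10,162 + 1,490 + 46,664 = 63,629 (those not working and not actively searching are outside the labor force — including those who want a job but have given up searching).
Civilian working-age population = 134,312 + 63,629 = 197,941.
Unemployment rate = 10,772 / 134,312 = 8.02%.
Labor force participation rate = 134,312 / 197,941 = 67.85%.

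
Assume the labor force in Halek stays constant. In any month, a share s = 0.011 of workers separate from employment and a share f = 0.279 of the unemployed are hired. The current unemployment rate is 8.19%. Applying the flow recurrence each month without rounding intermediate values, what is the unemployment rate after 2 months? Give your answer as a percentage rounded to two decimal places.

Unemployment rate after two months ≈ 6.01%.

With a fixed labor force, u_{t+1} = u_t + s·(1−u_t) − f·u_t = u_t·(1−s−f) + s.
Here 1−s−f = 0.710 and s = 0.011.
u_1 = 0.081900 × 0.710 + 0.011 = 0.069149.
u_2 = 0.069149 × 0.710 + 0.011 = 0.060096.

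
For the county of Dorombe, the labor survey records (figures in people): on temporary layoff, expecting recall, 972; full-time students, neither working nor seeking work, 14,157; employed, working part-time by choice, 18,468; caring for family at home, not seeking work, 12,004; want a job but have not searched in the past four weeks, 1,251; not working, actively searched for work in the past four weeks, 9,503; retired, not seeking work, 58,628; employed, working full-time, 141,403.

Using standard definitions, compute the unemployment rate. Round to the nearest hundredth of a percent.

Unemployment rate ≈ 6.15%.

Employed = 18,468 + 141,403 = 159,871.
Unemployed = 972 + 9,503 = 10,475 (jobless and actively searching, or on temporary layoff).
Labor force = 159,871 + 10,475 = 170,346.
Unemployment rate = 10,475 / 170,346 = 6.15%.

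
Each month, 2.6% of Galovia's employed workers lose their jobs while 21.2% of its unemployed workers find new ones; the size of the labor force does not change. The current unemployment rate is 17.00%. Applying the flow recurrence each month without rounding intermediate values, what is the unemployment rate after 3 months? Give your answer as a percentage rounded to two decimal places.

Unemployment rate after three months ≈ 13.61%.

With a fixed labor force, u_{t+1} = u_t + s·(1−u_t) − f·u_t = u_t·(1−s−f) + s.
Here 1−s−f = 0.762 and s = 0.026.
u_1 = 0.170000 × 0.762 + 0.026 = 0.155540.
u_2 = 0.155540 × 0.762 + 0.026 = 0.144521.
u_3 = 0.144521 × 0.762 + 0.026 = 0.136125.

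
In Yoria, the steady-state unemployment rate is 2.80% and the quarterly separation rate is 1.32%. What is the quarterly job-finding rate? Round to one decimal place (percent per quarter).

From u* = s/(s+f): f = s·(1−u)/u.
f = 1.32 × (1 − 0.0280) / 0.0280 = 1.2830 / 0.0280 ≈ 45.8% per quarter.

Job-finding rate ≈ 45.8% per quarter.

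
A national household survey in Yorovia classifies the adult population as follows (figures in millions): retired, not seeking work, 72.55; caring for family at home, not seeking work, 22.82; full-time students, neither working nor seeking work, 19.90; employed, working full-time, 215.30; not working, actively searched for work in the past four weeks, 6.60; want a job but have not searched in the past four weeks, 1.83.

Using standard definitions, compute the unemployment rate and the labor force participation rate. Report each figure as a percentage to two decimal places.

Employed = 215.30 million.
Unemployed = 6.60 million.
Labor force = 215.30 + 6.60 = 221.90 million.
Not in labor force = 72.55 + 22.82 + 19.90 + 1.83 = 117.10 million (those not working and not actively searching are outside the labor force — including those who want a job but have given up searching).
Civilian working-age population = 221.90 + 117.10 = 339.00 million.
Unemployment rate = 6.60 / 221.90 = 2.97%.
Labor force participation rate = 221.90 / 339.00 = 65.46%.

Unemployment rate ≈ 2.97%; labor force participation rate ≈ 65.46%.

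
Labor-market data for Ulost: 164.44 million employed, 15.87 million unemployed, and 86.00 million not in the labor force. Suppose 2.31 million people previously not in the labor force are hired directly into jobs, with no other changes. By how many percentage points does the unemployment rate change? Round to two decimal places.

The unemployment rate changes by −0.11 percentage points.

Initially, labor force = 164.44 + 15.87 = 180.31 million, so u = 15.87/180.31 = 8.80%.
After the change, employed and labor force both rise by 2.31; unemployed unchanged → E = 166.75, U = 15.87, labor force = 182.62 million.
New unemployment rate = 15.87 / 182.62 = 8.69%.
Change = 8.69% − 8.80% = −0.11 percentage points.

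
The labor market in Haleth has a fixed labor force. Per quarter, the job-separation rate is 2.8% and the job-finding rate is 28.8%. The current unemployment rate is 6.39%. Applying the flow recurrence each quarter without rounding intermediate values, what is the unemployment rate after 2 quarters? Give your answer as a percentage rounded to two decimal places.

Unemployment rate after two quarters ≈ 7.70%.

With a fixed labor force, u_{t+1} = u_t + s·(1−u_t) − f·u_t = u_t·(1−s−f) + s.
Here 1−s−f = 0.684 and s = 0.028.
u_1 = 0.063900 × 0.684 + 0.028 = 0.071708.
u_2 = 0.071708 × 0.684 + 0.028 = 0.077048.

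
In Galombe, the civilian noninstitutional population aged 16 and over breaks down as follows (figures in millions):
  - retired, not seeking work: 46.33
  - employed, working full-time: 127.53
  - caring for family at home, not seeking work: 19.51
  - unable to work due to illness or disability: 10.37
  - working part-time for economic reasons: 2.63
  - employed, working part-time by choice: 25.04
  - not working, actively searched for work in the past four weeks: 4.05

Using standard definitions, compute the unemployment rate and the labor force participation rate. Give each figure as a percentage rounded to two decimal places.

Unemployment rate ≈ 2.54%; labor force participation rate ≈ 67.63%.

Employed = 127.53 + 2.63 + 25.04 = 155.20 million (anyone who worked, including part-time for economic reasons, counts as employed).
Unemployed = 4.05 million.
Labor force = 155.20 + 4.05 = 159.25 million.
Not in labor force = 46.33 + 19.51 + 10.37 = 76.21 million (those not working and not actively searching are outside the labor force).
Civilian working-age population = 159.25 + 76.21 = 235.46 million.
Unemployment rate = 4.05 / 159.25 = 2.54%.
Labor force participation rate = 159.25 / 235.46 = 67.63%.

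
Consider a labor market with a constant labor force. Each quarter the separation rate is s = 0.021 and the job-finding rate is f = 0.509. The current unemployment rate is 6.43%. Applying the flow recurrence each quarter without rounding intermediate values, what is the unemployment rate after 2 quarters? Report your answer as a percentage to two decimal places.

Unemployment rate after two quarters ≈ 4.51%.

With a fixed labor force, u_{t+1} = u_t + s·(1−u_t) − f·u_t = u_t·(1−s−f) + s.
Here 1−s−f = 0.470 and s = 0.021.
u_1 = 0.064300 × 0.470 + 0.021 = 0.051221.
u_2 = 0.051221 × 0.470 + 0.021 = 0.045074.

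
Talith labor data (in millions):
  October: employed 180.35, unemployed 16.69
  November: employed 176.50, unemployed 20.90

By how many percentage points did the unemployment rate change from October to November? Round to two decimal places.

The unemployment rate changed by +2.12 percentage points.

October: labor force = 180.35 + 16.69 = 197.04; u = 16.69/197.04 = 8.47%.
November: labor force = 176.50 + 20.90 = 197.40; u = 20.90/197.40 = 10.59%.
Change = 10.59% − 8.47% = +2.12 pp.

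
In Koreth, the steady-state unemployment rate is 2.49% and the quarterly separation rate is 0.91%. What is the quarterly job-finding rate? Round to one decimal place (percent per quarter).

From u* = s/(s+f): f = s·(1−u)/u.
f = 0.91 × (1 − 0.0249) / 0.0249 = 0.8873 / 0.0249 ≈ 35.6% per quarter.

Job-finding rate ≈ 35.6% per quarter.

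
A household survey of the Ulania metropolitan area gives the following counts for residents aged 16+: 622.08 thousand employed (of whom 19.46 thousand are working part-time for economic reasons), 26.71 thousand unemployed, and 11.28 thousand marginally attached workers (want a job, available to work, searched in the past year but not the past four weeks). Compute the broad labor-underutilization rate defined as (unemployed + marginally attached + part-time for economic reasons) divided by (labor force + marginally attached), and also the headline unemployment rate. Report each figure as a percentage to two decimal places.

Broad underutilization rate ≈ 8.70%; headline unemployment rate ≈ 4.12%.

Labor force = 622.08 + 26.71 = 648.79 thousand.
Numerator = 26.71 + 11.28 + 19.46 = 57.45 thousand.
Denominator = 648.79 + 11.28 = 660.07 thousand.
Broad rate = 57.45 / 660.07 = 8.70%.
Headline unemployment rate = 26.71 / 648.79 = 4.12%.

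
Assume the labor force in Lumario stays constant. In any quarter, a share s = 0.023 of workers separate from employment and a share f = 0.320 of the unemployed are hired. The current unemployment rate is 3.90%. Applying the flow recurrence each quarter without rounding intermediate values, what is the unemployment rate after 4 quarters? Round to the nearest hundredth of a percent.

With a fixed labor force, u_{t+1} = u_t + s·(1−u_t) − f·u_t = u_t·(1−s−f) + s.
Here 1−s−f = 0.657 and s = 0.023.
u_1 = 0.039000 × 0.657 + 0.023 = 0.048623.
u_2 = 0.048623 × 0.657 + 0.023 = 0.054945.
u_3 = 0.054945 × 0.657 + 0.023 = 0.059099.
u_4 = 0.059099 × 0.657 + 0.023 = 0.061828.

Unemployment rate after four quarters ≈ 6.18%.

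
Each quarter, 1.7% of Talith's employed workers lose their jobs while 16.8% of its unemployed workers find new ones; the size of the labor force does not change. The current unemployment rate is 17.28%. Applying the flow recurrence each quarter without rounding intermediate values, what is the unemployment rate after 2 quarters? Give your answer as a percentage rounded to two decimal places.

With a fixed labor force, u_{t+1} = u_t + s·(1−u_t) − f·u_t = u_t·(1−s−f) + s.
Here 1−s−f = 0.815 and s = 0.017.
u_1 = 0.172800 × 0.815 + 0.017 = 0.157832.
u_2 = 0.157832 × 0.815 + 0.017 = 0.145633.

Unemployment rate after two quarters ≈ 14.56%.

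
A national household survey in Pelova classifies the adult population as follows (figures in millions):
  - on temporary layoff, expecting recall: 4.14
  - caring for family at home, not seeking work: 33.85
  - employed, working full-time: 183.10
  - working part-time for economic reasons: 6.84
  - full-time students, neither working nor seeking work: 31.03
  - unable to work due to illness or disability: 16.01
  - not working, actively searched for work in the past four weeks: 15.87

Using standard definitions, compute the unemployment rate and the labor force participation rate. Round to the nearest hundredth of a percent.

Unemployment rate ≈ 9.53%; labor force participation rate ≈ 72.19%.

Employed = 183.10 + 6.84 = 189.94 million (anyone who worked, including part-time for economic reasons, counts as employed).
Unemployed = 4.14 + 15.87 = 20.01 million (jobless and actively searching, or on temporary layoff).
Labor force = 189.94 + 20.01 = 209.95 million.
Not in labor force = 33.85 + 31.03 + 16.01 = 80.89 million (those not working and not actively searching are outside the labor force).
Civilian working-age population = 209.95 + 80.89 = 290.84 million.
Unemployment rate = 20.01 / 209.95 = 9.53%.
Labor force participation rate = 209.95 / 290.84 = 72.19%.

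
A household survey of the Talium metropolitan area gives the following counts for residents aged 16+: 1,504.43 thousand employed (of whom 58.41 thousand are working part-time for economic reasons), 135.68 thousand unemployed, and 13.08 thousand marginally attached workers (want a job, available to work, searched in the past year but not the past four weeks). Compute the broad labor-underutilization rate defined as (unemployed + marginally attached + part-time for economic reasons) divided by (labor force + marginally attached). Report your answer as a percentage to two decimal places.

Labor force = 1,504.43 + 135.68 = 1,640.11 thousand.
Numerator = 135.68 + 13.08 + 58.41 = 207.17 thousand.
Denominator = 1,640.11 + 13.08 = 1,653.19 thousand.
Broad rate = 207.17 / 1,653.19 = 12.53%.

Broad underutilization rate ≈ 12.53%.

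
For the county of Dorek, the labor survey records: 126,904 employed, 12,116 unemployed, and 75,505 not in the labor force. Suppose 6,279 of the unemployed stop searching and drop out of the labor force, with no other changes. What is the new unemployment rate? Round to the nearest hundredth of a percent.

Initially, labor force = 126,904 + 12,116 = 139,020, so u = 12,116/139,020 = 8.72%.
After the change, unemployed and labor force both fall by 6,279 → E = 126,904, U = 5,837, labor force = 132,741.
New unemployment rate = 5,837 / 132,741 = 4.40%.

New unemployment rate ≈ 4.40%.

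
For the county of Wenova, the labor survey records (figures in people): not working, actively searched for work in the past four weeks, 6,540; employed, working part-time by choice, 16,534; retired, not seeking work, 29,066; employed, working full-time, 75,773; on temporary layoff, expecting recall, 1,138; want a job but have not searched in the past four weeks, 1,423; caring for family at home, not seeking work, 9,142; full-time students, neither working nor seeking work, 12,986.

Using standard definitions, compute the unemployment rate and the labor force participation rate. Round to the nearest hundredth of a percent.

Employed = 16,534 + 75,773 = 92,307.
Unemployed = 6,540 + 1,138 = 7,678 (jobless and actively searching, or on temporary layoff).
Labor force = 92,307 + 7,678 = 99,985.
Not in labor force = 29,066 + 1,423 + 9,142 + 12,986 = 52,617 (those not working and not actively searching are outside the labor force — including those who want a job but have given up searching).
Civilian working-age population = 99,985 + 52,617 = 152,602.
Unemployment rate = 7,678 / 99,985 = 7.68%.
Labor force participation rate = 99,985 / 152,602 = 65.52%.

Unemployment rate ≈ 7.68%; labor force participation rate ≈ 65.52%.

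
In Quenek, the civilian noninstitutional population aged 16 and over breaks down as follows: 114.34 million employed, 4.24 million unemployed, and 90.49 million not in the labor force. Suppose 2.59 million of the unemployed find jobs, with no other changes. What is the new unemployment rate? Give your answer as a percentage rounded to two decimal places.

New unemployment rate ≈ 1.39%.

Initially, labor force = 114.34 + 4.24 = 118.58 million, so u = 4.24/118.58 = 3.58%.
After the change, unemployed falls and employed rises by 2.59; labor force unchanged → E = 116.93, U = 1.65, labor force = 118.58 million.
New unemployment rate = 1.65 / 118.58 = 1.39%.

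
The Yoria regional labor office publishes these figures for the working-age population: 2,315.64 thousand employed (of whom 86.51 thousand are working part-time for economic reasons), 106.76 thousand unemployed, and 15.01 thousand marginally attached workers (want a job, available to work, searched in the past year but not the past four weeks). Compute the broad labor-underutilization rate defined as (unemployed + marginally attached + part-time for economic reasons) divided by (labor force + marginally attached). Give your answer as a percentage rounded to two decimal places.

Broad underutilization rate ≈ 8.55%.

Labor force = 2,315.64 + 106.76 = 2,422.40 thousand.
Numerator = 106.76 + 15.01 + 86.51 = 208.28 thousand.
Denominator = 2,422.40 + 15.01 = 2,437.41 thousand.
Broad rate = 208.28 / 2,437.41 = 8.55%.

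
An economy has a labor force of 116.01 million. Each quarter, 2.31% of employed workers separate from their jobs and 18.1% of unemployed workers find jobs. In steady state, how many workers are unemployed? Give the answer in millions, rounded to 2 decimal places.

About 13.13 million are unemployed in steady state.

Steady-state unemployment rate u* = s/(s+f) = 2.31/(2.31+18.1) = 0.113180.
Unemployed = u* × labor force = 0.113180 × 116.01 ≈ 13.13 million.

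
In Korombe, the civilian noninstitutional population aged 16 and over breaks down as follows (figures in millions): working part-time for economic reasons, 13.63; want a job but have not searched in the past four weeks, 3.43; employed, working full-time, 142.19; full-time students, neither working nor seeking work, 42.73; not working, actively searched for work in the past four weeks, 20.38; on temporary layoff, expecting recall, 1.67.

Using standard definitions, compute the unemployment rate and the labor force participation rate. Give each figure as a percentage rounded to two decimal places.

Employed = 13.63 + 142.19 = 155.82 million (anyone who worked, including part-time for economic reasons, counts as employed).
Unemployed = 20.38 + 1.67 = 22.05 million (jobless and actively searching, or on temporary layoff).
Labor force = 155.82 + 22.05 = 177.87 million.
Not in labor force = 3.43 + 42.73 = 46.16 million (those not working and not actively searching are outside the labor force — including those who want a job but have given up searching).
Civilian working-age population = 177.87 + 46.16 = 224.03 million.
Unemployment rate = 22.05 / 177.87 = 12.40%.
Labor force participation rate = 177.87 / 224.03 = 79.40%.

Unemployment rate ≈ 12.40%; labor force participation rate ≈ 79.40%.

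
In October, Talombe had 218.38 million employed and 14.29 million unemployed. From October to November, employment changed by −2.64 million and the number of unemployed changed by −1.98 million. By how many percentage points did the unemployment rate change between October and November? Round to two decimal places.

The unemployment rate changed by −0.74 percentage points.

October: labor force = 218.38 + 14.29 = 232.67; u = 14.29/232.67 = 6.14%.
November: labor force = 215.74 + 12.31 = 228.05; u = 12.31/228.05 = 5.40%.
Change = 5.40% − 6.14% = −0.74 pp.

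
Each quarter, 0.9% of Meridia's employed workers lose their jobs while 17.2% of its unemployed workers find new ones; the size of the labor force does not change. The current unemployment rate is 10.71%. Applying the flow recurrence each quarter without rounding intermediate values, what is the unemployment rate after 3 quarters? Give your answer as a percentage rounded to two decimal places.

Unemployment rate after three quarters ≈ 8.12%.

With a fixed labor force, u_{t+1} = u_t + s·(1−u_t) − f·u_t = u_t·(1−s−f) + s.
Here 1−s−f = 0.819 and s = 0.009.
u_1 = 0.107100 × 0.819 + 0.009 = 0.096715.
u_2 = 0.096715 × 0.819 + 0.009 = 0.088210.
u_3 = 0.088210 × 0.819 + 0.009 = 0.081244.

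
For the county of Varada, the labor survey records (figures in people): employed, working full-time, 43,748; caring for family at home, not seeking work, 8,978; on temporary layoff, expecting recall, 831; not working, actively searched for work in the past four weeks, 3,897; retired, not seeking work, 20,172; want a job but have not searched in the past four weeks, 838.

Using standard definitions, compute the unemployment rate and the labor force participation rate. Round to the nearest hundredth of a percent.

Employed = 43,748.
Unemployed = 831 + 3,897 = 4,728 (jobless and actively searching, or on temporary layoff).
Labor force = 43,748 + 4,728 = 48,476.
Not in labor force = 8,978 + 20,172 + 838 = 29,988 (those not working and not actively searching are outside the labor force — including those who want a job but have given up searching).
Civilian working-age population = 48,476 + 29,988 = 78,464.
Unemployment rate = 4,728 / 48,476 = 9.75%.
Labor force participation rate = 48,476 / 78,464 = 61.78%.

Unemployment rate ≈ 9.75%; labor force participation rate ≈ 61.78%.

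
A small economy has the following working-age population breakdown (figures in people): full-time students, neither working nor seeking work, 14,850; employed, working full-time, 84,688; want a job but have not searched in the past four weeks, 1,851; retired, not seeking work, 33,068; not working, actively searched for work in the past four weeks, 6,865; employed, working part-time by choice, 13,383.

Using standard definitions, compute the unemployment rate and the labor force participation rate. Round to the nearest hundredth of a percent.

Unemployment rate ≈ 6.54%; labor force participation rate ≈ 67.83%.

Employed = 84,688 + 13,383 = 98,071.
Unemployed = 6,865.
Labor force = 98,071 + 6,865 = 104,936.
Not in labor force = 14,850 + 1,851 + 33,068 = 49,769 (those not working and not actively searching are outside the labor force — including those who want a job but have given up searching).
Civilian working-age population = 104,936 + 49,769 = 154,705.
Unemployment rate = 6,865 / 104,936 = 6.54%.
Labor force participation rate = 104,936 / 154,705 = 67.83%.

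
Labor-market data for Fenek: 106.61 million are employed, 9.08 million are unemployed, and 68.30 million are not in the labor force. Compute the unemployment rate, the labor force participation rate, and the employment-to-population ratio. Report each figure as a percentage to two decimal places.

Labor force = employed + unemployed = 106.61 + 9.08 = 115.69 million.
Working-age population = 115.69 + 68.30 = 183.99 million.
Unemployment rate = 9.08 / 115.69 = 7.85%.
Labor force participation rate = 115.69 / 183.99 = 62.88%.
Employment-population ratio = 106.61 / 183.99 = 57.94%.

Unemployment rate ≈ 7.85%; labor force participation rate ≈ 62.88%; employment-population ratio ≈ 57.94%.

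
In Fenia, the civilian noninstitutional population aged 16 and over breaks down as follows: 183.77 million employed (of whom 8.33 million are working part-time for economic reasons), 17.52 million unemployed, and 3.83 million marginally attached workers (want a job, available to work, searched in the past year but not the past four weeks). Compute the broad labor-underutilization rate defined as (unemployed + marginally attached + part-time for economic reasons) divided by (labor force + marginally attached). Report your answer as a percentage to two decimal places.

Broad underutilization rate ≈ 14.47%.

Labor force = 183.77 + 17.52 = 201.29 million.
Numerator = 17.52 + 3.83 + 8.33 = 29.68 million.
Denominator = 201.29 + 3.83 = 205.12 million.
Broad rate = 29.68 / 205.12 = 14.47%.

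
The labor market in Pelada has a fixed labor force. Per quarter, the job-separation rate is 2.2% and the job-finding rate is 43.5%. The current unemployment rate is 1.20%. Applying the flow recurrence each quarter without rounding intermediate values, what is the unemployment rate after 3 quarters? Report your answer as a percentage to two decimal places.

Unemployment rate after three quarters ≈ 4.24%.

With a fixed labor force, u_{t+1} = u_t + s·(1−u_t) − f·u_t = u_t·(1−s−f) + s.
Here 1−s−f = 0.543 and s = 0.022.
u_1 = 0.012000 × 0.543 + 0.022 = 0.028516.
u_2 = 0.028516 × 0.543 + 0.022 = 0.037484.
u_3 = 0.037484 × 0.543 + 0.022 = 0.042354.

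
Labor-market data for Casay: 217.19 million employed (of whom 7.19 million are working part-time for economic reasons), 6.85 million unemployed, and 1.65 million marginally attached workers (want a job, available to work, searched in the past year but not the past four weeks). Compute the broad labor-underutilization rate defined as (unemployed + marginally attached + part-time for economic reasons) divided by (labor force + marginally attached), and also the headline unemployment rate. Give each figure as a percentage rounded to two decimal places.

Broad underutilization rate ≈ 6.95%; headline unemployment rate ≈ 3.06%.

Labor force = 217.19 + 6.85 = 224.04 million.
Numerator = 6.85 + 1.65 + 7.19 = 15.69 million.
Denominator = 224.04 + 1.65 = 225.69 million.
Broad rate = 15.69 / 225.69 = 6.95%.
Headline unemployment rate = 6.85 / 224.04 = 3.06%.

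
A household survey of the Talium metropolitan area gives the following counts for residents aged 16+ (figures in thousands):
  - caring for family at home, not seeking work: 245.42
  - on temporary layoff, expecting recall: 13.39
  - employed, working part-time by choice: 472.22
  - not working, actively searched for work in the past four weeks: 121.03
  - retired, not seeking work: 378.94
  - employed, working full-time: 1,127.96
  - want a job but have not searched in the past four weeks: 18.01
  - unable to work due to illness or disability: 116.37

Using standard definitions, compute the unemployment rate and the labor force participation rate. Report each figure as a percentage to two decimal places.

Unemployment rate ≈ 7.75%; labor force participation rate ≈ 69.57%.

Employed = 472.22 + 1,127.96 = 1,600.18 thousand.
Unemployed = 13.39 + 121.03 = 134.42 thousand (jobless and actively searching, or on temporary layoff).
Labor force = 1,600.18 + 134.42 = 1,734.60 thousand.
Not in labor force = 245.42 + 378.94 + 18.01 + 116.37 = 758.74 thousand (those not working and not actively searching are outside the labor force — including those who want a job but have given up searching).
Civilian working-age population = 1,734.60 + 758.74 = 2,493.34 thousand.
Unemployment rate = 134.42 / 1,734.60 = 7.75%.
Labor force participation rate = 1,734.60 / 2,493.34 = 69.57%.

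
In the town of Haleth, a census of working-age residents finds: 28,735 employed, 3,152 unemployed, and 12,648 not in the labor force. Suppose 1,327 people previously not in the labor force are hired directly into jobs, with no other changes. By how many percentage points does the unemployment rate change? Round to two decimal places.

The unemployment rate changes by −0.39 percentage points.

Initially, labor force = 28,735 + 3,152 = 31,887, so u = 3,152/31,887 = 9.88%.
After the change, employed and labor force both rise by 1,327; unemployed unchanged → E = 30,062, U = 3,152, labor force = 33,214.
New unemployment rate = 3,152 / 33,214 = 9.49%.
Change = 9.49% − 9.88% = −0.39 percentage points.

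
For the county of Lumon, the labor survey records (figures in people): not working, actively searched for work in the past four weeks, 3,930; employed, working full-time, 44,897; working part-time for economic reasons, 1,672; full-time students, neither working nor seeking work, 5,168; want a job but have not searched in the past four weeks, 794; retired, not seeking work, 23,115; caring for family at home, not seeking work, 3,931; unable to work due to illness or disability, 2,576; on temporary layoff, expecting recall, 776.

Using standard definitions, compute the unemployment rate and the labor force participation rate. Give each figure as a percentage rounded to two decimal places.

Unemployment rate ≈ 9.18%; labor force participation rate ≈ 59.03%.

Employed = 44,897 + 1,672 = 46,569 (anyone who worked, including part-time for economic reasons, counts as employed).
Unemployed = 3,930 + 776 = 4,706 (jobless and actively searching, or on temporary layoff).
Labor force = 46,569 + 4,706 = 51,275.
Not in labor force = 5,168 + 794 + 23,115 + 3,931 + 2,576 = 35,584 (those not working and not actively searching are outside the labor force — including those who want a job but have given up searching).
Civilian working-age population = 51,275 + 35,584 = 86,859.
Unemployment rate = 4,706 / 51,275 = 9.18%.
Labor force participation rate = 51,275 / 86,859 = 59.03%.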